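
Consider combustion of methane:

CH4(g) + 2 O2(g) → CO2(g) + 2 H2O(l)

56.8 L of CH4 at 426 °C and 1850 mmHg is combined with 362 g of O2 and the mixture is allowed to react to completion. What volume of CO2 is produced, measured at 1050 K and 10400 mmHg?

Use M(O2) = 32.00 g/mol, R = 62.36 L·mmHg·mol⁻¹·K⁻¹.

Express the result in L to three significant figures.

n(CH4) = PV/RT = (1850 × 56.8) / (62.36 × 699.15) = 2.410 mol
n(O2) = 362 / 32.00 = 11.31 mol
For 2.410 mol CH4, stoichiometry requires (2/1) × 2.410 = 4.820 mol O2; 11.31 mol is available, so CH4 is limiting.
n(CO2) = (1/1) × 2.410 = 2.410 mol
V(CO2) = nRT/P = 2.410 × 62.36 × 1050 / 10400 = 15.17 L

15.2 L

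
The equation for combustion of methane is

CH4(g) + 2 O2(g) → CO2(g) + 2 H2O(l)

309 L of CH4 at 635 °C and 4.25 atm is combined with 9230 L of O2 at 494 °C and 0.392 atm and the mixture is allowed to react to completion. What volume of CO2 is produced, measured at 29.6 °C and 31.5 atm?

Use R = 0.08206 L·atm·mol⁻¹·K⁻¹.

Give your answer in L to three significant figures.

n(CH4) = PV/RT = (4.25 × 309) / (0.08206 × 908.15) = 17.62 mol
n(O2) = PV/RT = (0.392 × 9230) / (0.08206 × 767.15) = 57.47 mol
For 17.62 mol CH4, stoichiometry requires (2/1) × 17.62 = 35.24 mol O2; 57.47 mol is available, so CH4 is limiting.
n(CO2) = (1/1) × 17.62 = 17.62 mol
V(CO2) = nRT/P = 17.62 × 0.08206 × 302.75 / 31.5 = 13.90 L

13.9 L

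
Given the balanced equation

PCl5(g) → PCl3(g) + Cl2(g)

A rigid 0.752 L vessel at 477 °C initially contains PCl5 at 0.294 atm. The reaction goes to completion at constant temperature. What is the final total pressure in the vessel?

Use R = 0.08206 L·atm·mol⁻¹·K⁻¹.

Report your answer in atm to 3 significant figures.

0.588 atm

Rigid vessel, constant T ⇒ P scales with total gas moles (1 → 2).
P_final = (2/1) × 0.294 = 0.5880 atm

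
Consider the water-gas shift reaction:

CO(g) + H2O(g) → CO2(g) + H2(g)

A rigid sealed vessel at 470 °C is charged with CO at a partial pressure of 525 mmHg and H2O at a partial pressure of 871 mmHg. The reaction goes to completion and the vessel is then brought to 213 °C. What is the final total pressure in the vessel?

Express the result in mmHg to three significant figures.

At constant V, partial pressures at 470 °C are proportional to moles, so apply stoichiometry directly to pressures.
P(H2O) required for 525 mmHg of CO = (1/1) × 525 = 525.0 mmHg; available 871 mmHg, so CO is limiting.
P(H2O) remaining = 871 − (1/1) × 525 = 346.0 mmHg
P(gaseous products) = (1+1)/1 × 525 = 1050 mmHg
P_total at 470 °C = 346.0 + 1050 = 1396 mmHg
Scaling to 213 °C: P = 1396 × 486.15/743.15 = 913.2 mmHg

913 mmHg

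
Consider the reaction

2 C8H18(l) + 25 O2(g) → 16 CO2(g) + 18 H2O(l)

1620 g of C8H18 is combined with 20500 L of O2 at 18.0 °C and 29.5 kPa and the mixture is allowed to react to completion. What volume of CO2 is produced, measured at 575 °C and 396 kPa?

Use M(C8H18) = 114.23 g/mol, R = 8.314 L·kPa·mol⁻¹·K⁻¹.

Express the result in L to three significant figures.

2020 L

n(C8H18) = 1620 / 114.23 = 14.18 mol
n(O2) = PV/RT = (29.5 × 20500) / (8.314 × 291.15) = 249.8 mol
For 14.18 mol C8H18, stoichiometry requires (25/2) × 14.18 = 177.2 mol O2; 249.8 mol is available, so C8H18 is limiting.
n(CO2) = (16/2) × 14.18 = 113.4 mol
V(CO2) = nRT/P = 113.4 × 8.314 × 848.15 / 396 = 2019 L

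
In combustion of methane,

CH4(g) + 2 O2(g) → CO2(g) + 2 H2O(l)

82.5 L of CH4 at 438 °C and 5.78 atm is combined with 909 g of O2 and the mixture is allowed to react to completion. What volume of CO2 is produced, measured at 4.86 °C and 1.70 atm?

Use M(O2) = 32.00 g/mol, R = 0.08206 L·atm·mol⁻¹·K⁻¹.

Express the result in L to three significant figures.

110 L

n(CH4) = PV/RT = (5.78 × 82.5) / (0.08206 × 711.15) = 8.171 mol
n(O2) = 909 / 32.00 = 28.41 mol
For 8.171 mol CH4, stoichiometry requires (2/1) × 8.171 = 16.34 mol O2; 28.41 mol is available, so CH4 is limiting.
n(CO2) = (1/1) × 8.171 = 8.171 mol
V(CO2) = nRT/P = 8.171 × 0.08206 × 278.01 / 1.70 = 109.7 L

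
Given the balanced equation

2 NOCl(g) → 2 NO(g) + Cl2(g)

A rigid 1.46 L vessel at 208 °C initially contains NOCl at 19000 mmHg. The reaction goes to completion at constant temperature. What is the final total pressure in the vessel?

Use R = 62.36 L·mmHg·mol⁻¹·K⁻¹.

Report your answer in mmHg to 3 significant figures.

28500 mmHg

Since T and V are fixed, P_final/P_initial = n_final/n_initial = 3/2.
P_final = (3/2) × 19000 = 28500 mmHg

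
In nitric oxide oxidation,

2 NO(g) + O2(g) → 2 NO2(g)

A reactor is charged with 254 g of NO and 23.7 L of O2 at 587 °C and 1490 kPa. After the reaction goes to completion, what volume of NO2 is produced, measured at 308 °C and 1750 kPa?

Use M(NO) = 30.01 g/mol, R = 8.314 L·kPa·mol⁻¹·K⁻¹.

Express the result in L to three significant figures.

n(NO) = 254 / 30.01 = 8.464 mol
n(O2) = PV/RT = (1490 × 23.7) / (8.314 × 860.15) = 4.938 mol
For 8.464 mol NO, stoichiometry requires (1/2) × 8.464 = 4.232 mol O2; 4.938 mol is available, so NO is limiting.
n(NO2) = (2/2) × 8.464 = 8.464 mol
V(NO2) = nRT/P = 8.464 × 8.314 × 581.15 / 1750 = 23.37 L

23.4 L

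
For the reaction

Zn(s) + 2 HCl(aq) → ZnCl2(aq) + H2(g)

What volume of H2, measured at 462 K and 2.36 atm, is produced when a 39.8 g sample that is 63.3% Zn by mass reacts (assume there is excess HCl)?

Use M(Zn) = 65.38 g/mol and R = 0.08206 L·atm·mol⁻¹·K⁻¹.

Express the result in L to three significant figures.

6.19 L

mass of Zn = 39.8 × 63.3/100 = 25.19 g
n(Zn) = 25.19 / 65.38 = 0.3853 mol
n(H2) = (1/1) × 0.3853 = 0.3853 mol
V = nRT/P = 0.3853 × 0.08206 × 462 / 2.36 = 6.190 L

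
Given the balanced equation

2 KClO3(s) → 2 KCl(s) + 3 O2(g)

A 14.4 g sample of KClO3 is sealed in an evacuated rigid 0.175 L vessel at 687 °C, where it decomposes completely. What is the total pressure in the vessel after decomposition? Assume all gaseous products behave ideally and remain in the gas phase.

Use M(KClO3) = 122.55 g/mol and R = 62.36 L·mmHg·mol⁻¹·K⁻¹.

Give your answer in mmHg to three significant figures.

60300 mmHg

n(KClO3) = 14.4 / 122.55 = 0.1175 mol
n(gas produced) = (3/2) × 0.1175 = 0.1762 mol
P = nRT/V = 0.1762 × 62.36 × 960.15 / 0.175 = 60290 mmHg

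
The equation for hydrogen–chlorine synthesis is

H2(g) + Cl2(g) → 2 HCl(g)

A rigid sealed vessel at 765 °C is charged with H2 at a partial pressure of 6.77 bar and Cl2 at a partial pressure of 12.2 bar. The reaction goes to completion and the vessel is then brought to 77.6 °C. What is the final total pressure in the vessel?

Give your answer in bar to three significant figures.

At constant V, partial pressures at 765 °C are proportional to moles, so apply stoichiometry directly to pressures.
P(Cl2) required for 6.77 bar of H2 = (1/1) × 6.77 = 6.770 bar; available 12.2 bar, so H2 is limiting.
P(Cl2) remaining = 12.2 − (1/1) × 6.77 = 5.430 bar
P(gaseous products) = (2)/1 × 6.77 = 13.54 bar
P_total at 765 °C = 5.430 + 13.54 = 18.97 bar
Scaling to 77.6 °C: P = 18.97 × 350.75/1038.15 = 6.409 bar

6.41 bar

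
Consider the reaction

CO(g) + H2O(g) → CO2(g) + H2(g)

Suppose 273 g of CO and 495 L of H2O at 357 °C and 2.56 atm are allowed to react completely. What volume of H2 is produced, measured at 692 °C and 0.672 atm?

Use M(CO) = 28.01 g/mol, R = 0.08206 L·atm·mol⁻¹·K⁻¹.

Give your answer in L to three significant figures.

n(CO) = 273 / 28.01 = 9.747 mol
n(H2O) = PV/RT = (2.56 × 495) / (0.08206 × 630.15) = 24.51 mol
For 9.747 mol CO, stoichiometry requires (1/1) × 9.747 = 9.747 mol H2O; 24.51 mol is available, so CO is limiting.
n(H2) = (1/1) × 9.747 = 9.747 mol
V(H2) = nRT/P = 9.747 × 0.08206 × 965.15 / 0.672 = 1149 L

1150 L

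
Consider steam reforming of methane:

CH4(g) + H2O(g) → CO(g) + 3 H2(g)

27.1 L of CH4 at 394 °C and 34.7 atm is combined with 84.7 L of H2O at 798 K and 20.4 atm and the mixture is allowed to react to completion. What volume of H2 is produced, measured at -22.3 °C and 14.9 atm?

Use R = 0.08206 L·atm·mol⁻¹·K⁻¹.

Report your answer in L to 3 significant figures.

71.2 L

n(CH4) = PV/RT = (34.7 × 27.1) / (0.08206 × 667.15) = 17.18 mol
n(H2O) = PV/RT = (20.4 × 84.7) / (0.08206 × 798) = 26.39 mol
For 17.18 mol CH4, stoichiometry requires (1/1) × 17.18 = 17.18 mol H2O; 26.39 mol is available, so CH4 is limiting.
n(H2) = (3/1) × 17.18 = 51.54 mol
V(H2) = nRT/P = 51.54 × 0.08206 × 250.85 / 14.9 = 71.20 L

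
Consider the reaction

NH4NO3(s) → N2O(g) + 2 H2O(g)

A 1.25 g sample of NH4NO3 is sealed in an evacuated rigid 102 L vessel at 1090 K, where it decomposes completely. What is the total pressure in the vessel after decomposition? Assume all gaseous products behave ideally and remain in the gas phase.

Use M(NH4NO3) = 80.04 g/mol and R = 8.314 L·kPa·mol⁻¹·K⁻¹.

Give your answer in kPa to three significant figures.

n(NH4NO3) = 1.25 / 80.04 = 0.01562 mol
n(gas produced) = (3/1) × 0.01562 = 0.04686 mol
P = nRT/V = 0.04686 × 8.314 × 1090 / 102 = 4.163 kPa

4.16 kPa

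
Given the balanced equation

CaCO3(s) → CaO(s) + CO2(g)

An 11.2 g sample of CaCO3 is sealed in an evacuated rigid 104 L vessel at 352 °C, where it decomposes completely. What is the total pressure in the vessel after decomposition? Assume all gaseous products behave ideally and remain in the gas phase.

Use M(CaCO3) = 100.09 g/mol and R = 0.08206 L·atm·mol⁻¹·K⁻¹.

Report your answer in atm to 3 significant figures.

n(CaCO3) = 11.2 / 100.09 = 0.1119 mol
n(gas produced) = (1/1) × 0.1119 = 0.1119 mol
P = nRT/V = 0.1119 × 0.08206 × 625.15 / 104 = 0.05520 atm

0.0552 atm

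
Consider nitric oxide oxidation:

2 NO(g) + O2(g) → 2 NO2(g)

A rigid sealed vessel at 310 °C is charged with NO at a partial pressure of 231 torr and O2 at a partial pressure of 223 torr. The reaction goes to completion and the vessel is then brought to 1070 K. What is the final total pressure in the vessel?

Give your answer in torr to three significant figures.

Because the vessel is rigid and T is held at 310 °C, work the stoichiometry in partial pressures (P_i = n_iRT/V).
P(O2) required for 231 torr of NO = (1/2) × 231 = 115.5 torr; available 223 torr, so NO is limiting.
P(O2) remaining = 223 − (1/2) × 231 = 107.5 torr
P(gaseous products) = (2)/2 × 231 = 231.0 torr
P_total at 310 °C = 107.5 + 231.0 = 338.5 torr
Scaling to 1070 K: P = 338.5 × 1070/583.15 = 621.1 torr

621 torr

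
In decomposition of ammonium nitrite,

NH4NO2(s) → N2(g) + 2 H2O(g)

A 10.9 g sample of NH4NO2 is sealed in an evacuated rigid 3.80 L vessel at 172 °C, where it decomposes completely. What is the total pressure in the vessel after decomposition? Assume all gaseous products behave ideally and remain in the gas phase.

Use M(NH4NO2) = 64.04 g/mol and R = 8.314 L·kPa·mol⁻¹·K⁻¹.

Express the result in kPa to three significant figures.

n(NH4NO2) = 10.9 / 64.04 = 0.1702 mol
n(gas produced) = (3/1) × 0.1702 = 0.5106 mol
P = nRT/V = 0.5106 × 8.314 × 445.15 / 3.80 = 497.3 kPa

497 kPa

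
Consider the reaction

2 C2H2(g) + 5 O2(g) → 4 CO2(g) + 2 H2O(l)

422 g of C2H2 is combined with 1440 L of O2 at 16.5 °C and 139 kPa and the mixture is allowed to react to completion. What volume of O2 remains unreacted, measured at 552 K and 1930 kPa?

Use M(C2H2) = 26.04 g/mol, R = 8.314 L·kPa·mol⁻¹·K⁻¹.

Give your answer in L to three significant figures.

n(C2H2) = 422 / 26.04 = 16.21 mol
n(O2) = PV/RT = (139 × 1440) / (8.314 × 289.65) = 83.12 mol
For 16.21 mol C2H2, stoichiometry requires (5/2) × 16.21 = 40.53 mol O2; 83.12 mol is available, so C2H2 is limiting.
n(O2) consumed = (5/2) × 16.21 = 40.53 mol; remaining = 83.12 − 40.53 = 42.59 mol
V(O2) = nRT/P = 42.59 × 8.314 × 552 / 1930 = 101.3 L

101 L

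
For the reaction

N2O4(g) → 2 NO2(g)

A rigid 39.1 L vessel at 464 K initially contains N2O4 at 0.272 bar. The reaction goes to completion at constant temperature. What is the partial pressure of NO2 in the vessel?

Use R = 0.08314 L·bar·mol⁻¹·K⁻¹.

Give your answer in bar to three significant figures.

n(N2O4)₀ = PV/RT = (0.272 × 39.1) / (0.08314 × 464) = 0.2757 mol
n(NO2) = (2/1) × 0.2757 = 0.5514 mol
P(NO2) = nRT/V = 0.5514 × 0.08314 × 464 / 39.1 = 0.5440 bar

0.544 bar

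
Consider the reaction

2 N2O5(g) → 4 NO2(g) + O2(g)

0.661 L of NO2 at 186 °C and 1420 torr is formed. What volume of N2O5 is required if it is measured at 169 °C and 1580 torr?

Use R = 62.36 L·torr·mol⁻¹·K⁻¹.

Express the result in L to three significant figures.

n(NO2) = PV/RT = (1420 × 0.661) / (62.36 × 459.15) = 0.03278 mol
n(N2O5) = (2/4) × 0.03278 = 0.01639 mol
V = nRT/P = 0.01639 × 62.36 × 442.15 / 1580 = 0.2860 L

0.286 L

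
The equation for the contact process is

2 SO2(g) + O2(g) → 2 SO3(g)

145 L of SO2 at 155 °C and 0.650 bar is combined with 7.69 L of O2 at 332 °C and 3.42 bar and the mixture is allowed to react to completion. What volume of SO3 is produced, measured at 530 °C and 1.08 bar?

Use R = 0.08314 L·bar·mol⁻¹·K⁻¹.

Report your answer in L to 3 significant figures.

n(SO2) = PV/RT = (0.650 × 145) / (0.08314 × 428.15) = 2.648 mol
n(O2) = PV/RT = (3.42 × 7.69) / (0.08314 × 605.15) = 0.5227 mol
For 2.648 mol SO2, stoichiometry requires (1/2) × 2.648 = 1.324 mol O2; 0.5227 mol is available, so O2 is limiting.
n(SO3) = (2/1) × 0.5227 = 1.045 mol
V(SO3) = nRT/P = 1.045 × 0.08314 × 803.15 / 1.08 = 64.61 L

64.6 L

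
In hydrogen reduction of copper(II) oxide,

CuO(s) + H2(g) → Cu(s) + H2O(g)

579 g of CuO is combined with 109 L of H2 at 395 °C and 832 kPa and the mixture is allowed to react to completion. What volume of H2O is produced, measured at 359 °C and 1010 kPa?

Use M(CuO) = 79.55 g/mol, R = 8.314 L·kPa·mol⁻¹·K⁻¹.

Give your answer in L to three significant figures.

n(CuO) = 579 / 79.55 = 7.278 mol
n(H2) = PV/RT = (832 × 109) / (8.314 × 668.15) = 16.33 mol
For 7.278 mol CuO, stoichiometry requires (1/1) × 7.278 = 7.278 mol H2; 16.33 mol is available, so CuO is limiting.
n(H2O) = (1/1) × 7.278 = 7.278 mol
V(H2O) = nRT/P = 7.278 × 8.314 × 632.15 / 1010 = 37.87 L

37.9 L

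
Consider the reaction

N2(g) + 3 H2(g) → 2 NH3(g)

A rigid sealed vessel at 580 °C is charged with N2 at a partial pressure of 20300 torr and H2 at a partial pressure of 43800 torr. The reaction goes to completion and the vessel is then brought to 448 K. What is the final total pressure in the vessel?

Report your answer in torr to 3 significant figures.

With V and T fixed, P_i ∝ n_i, so the mole ratios apply directly to partial pressures at 580 °C.
P(H2) required for 20300 torr of N2 = (3/1) × 20300 = 60900 torr; available 43800 torr, so H2 is limiting.
P(N2) remaining = 20300 − (1/3) × 43800 = 5700 torr
P(gaseous products) = (2)/3 × 43800 = 29200 torr
P_total at 580 °C = 5700 + 29200 = 34900 torr
Scaling to 448 K: P = 34900 × 448/853.15 = 18330 torr

18300 torr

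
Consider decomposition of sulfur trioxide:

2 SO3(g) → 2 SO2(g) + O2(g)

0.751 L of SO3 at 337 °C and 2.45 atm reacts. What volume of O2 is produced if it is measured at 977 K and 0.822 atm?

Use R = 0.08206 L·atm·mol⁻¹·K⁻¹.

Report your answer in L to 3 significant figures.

1.79 L

n(SO3) = PV/RT = (2.45 × 0.751) / (0.08206 × 610.15) = 0.03675 mol
n(O2) = (1/2) × 0.03675 = 0.01837 mol
V = nRT/P = 0.01837 × 0.08206 × 977 / 0.822 = 1.792 L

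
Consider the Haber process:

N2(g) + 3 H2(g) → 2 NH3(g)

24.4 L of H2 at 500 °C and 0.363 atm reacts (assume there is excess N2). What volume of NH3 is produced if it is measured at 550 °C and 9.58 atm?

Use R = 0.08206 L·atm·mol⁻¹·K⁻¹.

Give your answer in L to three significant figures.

0.656 L

n(H2) = PV/RT = (0.363 × 24.4) / (0.08206 × 773.15) = 0.1396 mol
n(NH3) = (2/3) × 0.1396 = 0.09307 mol
V = nRT/P = 0.09307 × 0.08206 × 823.15 / 9.58 = 0.6562 L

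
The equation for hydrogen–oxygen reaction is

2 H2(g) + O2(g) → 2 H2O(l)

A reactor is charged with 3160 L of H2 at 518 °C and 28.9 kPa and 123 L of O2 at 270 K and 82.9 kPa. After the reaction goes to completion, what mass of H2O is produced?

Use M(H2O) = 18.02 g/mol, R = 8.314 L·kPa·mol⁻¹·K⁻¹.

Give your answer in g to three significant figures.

164 g

n(H2) = PV/RT = (28.9 × 3160) / (8.314 × 791.15) = 13.88 mol
n(O2) = PV/RT = (82.9 × 123) / (8.314 × 270) = 4.542 mol
For 13.88 mol H2, stoichiometry requires (1/2) × 13.88 = 6.940 mol O2; 4.542 mol is available, so O2 is limiting.
n(H2O) = (2/1) × 4.542 = 9.084 mol
m(H2O) = 9.084 × 18.02 = 163.7 g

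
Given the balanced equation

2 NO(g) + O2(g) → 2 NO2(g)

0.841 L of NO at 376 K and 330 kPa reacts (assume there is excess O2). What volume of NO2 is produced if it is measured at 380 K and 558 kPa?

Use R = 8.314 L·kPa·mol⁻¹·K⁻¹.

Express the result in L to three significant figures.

n(NO) = PV/RT = (330 × 0.841) / (8.314 × 376) = 0.08878 mol
n(NO2) = (2/2) × 0.08878 = 0.08878 mol
V = nRT/P = 0.08878 × 8.314 × 380 / 558 = 0.5027 L

0.503 L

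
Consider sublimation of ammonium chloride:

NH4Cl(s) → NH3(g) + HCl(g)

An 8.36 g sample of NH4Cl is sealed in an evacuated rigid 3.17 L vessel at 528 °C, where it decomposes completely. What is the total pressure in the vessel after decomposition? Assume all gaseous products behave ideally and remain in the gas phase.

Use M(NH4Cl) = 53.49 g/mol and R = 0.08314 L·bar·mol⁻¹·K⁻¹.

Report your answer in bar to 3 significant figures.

6.57 bar

n(NH4Cl) = 8.36 / 53.49 = 0.1563 mol
n(gas produced) = (2/1) × 0.1563 = 0.3126 mol
P = nRT/V = 0.3126 × 0.08314 × 801.15 / 3.17 = 6.568 bar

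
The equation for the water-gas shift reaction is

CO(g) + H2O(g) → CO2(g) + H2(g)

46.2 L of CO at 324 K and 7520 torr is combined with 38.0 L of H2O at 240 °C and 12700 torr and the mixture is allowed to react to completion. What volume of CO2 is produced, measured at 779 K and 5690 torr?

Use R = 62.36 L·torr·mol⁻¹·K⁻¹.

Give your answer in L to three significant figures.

n(CO) = PV/RT = (7520 × 46.2) / (62.36 × 324) = 17.20 mol
n(H2O) = PV/RT = (12700 × 38.0) / (62.36 × 513.15) = 15.08 mol
For 17.20 mol CO, stoichiometry requires (1/1) × 17.20 = 17.20 mol H2O; 15.08 mol is available, so H2O is limiting.
n(CO2) = (1/1) × 15.08 = 15.08 mol
V(CO2) = nRT/P = 15.08 × 62.36 × 779 / 5690 = 128.7 L

129 L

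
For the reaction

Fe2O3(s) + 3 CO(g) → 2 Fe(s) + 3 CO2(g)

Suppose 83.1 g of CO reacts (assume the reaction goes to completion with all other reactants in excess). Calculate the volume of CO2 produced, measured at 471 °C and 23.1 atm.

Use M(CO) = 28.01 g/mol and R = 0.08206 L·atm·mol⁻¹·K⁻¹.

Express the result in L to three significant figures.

n(CO) = 83.10 / 28.01 = 2.967 mol
n(CO2) = (3/3) × 2.967 = 2.967 mol
V = nRT/P = 2.967 × 0.08206 × 744.15 / 23.1 = 7.843 L

7.84 L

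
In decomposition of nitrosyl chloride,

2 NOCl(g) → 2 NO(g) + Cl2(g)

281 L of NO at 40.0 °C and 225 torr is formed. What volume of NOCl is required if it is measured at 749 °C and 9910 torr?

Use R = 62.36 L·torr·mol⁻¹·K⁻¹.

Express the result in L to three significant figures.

20.8 L

n(NO) = PV/RT = (225 × 281) / (62.36 × 313.15) = 3.238 mol
n(NOCl) = (2/2) × 3.238 = 3.238 mol
V = nRT/P = 3.238 × 62.36 × 1022.15 / 9910 = 20.83 L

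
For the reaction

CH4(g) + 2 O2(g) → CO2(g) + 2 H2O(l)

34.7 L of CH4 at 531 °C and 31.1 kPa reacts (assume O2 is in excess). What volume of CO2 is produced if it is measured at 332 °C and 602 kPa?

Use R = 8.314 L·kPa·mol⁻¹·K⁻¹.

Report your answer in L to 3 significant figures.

n(CH4) = PV/RT = (31.1 × 34.7) / (8.314 × 804.15) = 0.1614 mol
n(CO2) = (1/1) × 0.1614 = 0.1614 mol
V = nRT/P = 0.1614 × 8.314 × 605.15 / 602 = 1.349 L

1.35 L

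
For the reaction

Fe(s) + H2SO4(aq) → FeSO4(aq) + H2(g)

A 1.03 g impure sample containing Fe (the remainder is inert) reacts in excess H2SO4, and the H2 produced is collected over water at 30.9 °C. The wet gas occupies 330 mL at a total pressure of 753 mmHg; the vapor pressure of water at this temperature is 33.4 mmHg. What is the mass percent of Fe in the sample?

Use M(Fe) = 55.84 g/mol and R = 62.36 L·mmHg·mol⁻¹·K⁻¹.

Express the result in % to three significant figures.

P(H2) = 753 − 33.4 = 719.6 mmHg
n(H2) = PV/RT = (719.6 × 0.3300) / (62.36 × 304.05) = 0.01252 mol
n(Fe) = (1/1) × 0.01252 = 0.01252 mol
m(Fe) = 0.01252 × 55.84 = 0.6991 g
%Fe = 0.6991 / 1.03 × 100 = 67.87%

67.9 %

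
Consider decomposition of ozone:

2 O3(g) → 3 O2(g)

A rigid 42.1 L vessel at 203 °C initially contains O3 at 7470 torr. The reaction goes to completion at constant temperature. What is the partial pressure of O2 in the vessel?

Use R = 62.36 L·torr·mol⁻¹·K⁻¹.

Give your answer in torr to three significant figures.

11200 torr

n(O3)₀ = PV/RT = (7470 × 42.1) / (62.36 × 476.15) = 10.59 mol
n(O2) = (3/2) × 10.59 = 15.88 mol
P(O2) = nRT/V = 15.88 × 62.36 × 476.15 / 42.1 = 11200 torr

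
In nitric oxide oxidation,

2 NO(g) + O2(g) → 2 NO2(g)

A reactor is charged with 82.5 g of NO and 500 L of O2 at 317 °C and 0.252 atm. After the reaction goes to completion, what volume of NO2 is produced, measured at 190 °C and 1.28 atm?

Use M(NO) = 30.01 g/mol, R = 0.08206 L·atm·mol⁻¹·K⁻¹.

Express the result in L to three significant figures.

n(NO) = 82.5 / 30.01 = 2.749 mol
n(O2) = PV/RT = (0.252 × 500) / (0.08206 × 590.15) = 2.602 mol
For 2.749 mol NO, stoichiometry requires (1/2) × 2.749 = 1.375 mol O2; 2.602 mol is available, so NO is limiting.
n(NO2) = (2/2) × 2.749 = 2.749 mol
V(NO2) = nRT/P = 2.749 × 0.08206 × 463.15 / 1.28 = 81.62 L

81.6 L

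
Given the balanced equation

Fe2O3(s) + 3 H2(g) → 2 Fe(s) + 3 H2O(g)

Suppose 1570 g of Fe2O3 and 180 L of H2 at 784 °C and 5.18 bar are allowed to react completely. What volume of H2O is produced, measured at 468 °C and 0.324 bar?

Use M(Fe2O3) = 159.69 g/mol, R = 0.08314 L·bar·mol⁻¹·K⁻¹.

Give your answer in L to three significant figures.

2020 L

n(Fe2O3) = 1570 / 159.69 = 9.832 mol
n(H2) = PV/RT = (5.18 × 180) / (0.08314 × 1057.15) = 10.61 mol
For 9.832 mol Fe2O3, stoichiometry requires (3/1) × 9.832 = 29.50 mol H2; 10.61 mol is available, so H2 is limiting.
n(H2O) = (3/3) × 10.61 = 10.61 mol
V(H2O) = nRT/P = 10.61 × 0.08314 × 741.15 / 0.324 = 2018 L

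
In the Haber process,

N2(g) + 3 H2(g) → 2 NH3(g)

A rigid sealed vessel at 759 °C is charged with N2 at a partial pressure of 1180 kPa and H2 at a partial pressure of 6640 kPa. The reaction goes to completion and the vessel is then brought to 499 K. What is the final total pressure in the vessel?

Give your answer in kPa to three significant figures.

2640 kPa

With V and T fixed, P_i ∝ n_i, so the mole ratios apply directly to partial pressures at 759 °C.
P(H2) required for 1180 kPa of N2 = (3/1) × 1180 = 3540 kPa; available 6640 kPa, so N2 is limiting.
P(H2) remaining = 6640 − (3/1) × 1180 = 3100 kPa
P(gaseous products) = (2)/1 × 1180 = 2360 kPa
P_total at 759 °C = 3100 + 2360 = 5460 kPa
Scaling to 499 K: P = 5460 × 499/1032.15 = 2640 kPa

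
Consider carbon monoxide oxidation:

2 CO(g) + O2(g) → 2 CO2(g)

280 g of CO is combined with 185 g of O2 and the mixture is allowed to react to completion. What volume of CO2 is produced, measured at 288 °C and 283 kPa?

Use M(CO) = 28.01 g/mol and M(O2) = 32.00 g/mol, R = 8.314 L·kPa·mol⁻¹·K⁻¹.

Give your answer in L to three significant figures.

165 L

n(CO) = 280 / 28.01 = 9.996 mol
n(O2) = 185 / 32.00 = 5.781 mol
For 9.996 mol CO, stoichiometry requires (1/2) × 9.996 = 4.998 mol O2; 5.781 mol is available, so CO is limiting.
n(CO2) = (2/2) × 9.996 = 9.996 mol
V(CO2) = nRT/P = 9.996 × 8.314 × 561.15 / 283 = 164.8 L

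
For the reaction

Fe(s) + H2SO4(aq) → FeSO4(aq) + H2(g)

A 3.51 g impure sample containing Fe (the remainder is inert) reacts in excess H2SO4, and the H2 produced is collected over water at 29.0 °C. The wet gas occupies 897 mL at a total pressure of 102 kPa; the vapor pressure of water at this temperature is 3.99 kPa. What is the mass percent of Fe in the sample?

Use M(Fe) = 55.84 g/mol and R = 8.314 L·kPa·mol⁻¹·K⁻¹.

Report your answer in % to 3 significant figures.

55.7 %

P(H2) = 102 − 3.99 = 98.01 kPa
n(H2) = PV/RT = (98.01 × 0.8970) / (8.314 × 302.15) = 0.03500 mol
n(Fe) = (1/1) × 0.03500 = 0.03500 mol
m(Fe) = 0.03500 × 55.84 = 1.954 g
%Fe = 1.954 / 3.51 × 100 = 55.67%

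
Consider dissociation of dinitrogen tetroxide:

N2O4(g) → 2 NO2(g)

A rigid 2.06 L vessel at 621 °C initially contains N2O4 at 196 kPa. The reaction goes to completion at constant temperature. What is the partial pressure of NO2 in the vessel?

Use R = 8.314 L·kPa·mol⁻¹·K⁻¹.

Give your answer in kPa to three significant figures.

n(N2O4)₀ = PV/RT = (196 × 2.06) / (8.314 × 894.15) = 0.05431 mol
n(NO2) = (2/1) × 0.05431 = 0.1086 mol
P(NO2) = nRT/V = 0.1086 × 8.314 × 894.15 / 2.06 = 391.9 kPa

392 kPa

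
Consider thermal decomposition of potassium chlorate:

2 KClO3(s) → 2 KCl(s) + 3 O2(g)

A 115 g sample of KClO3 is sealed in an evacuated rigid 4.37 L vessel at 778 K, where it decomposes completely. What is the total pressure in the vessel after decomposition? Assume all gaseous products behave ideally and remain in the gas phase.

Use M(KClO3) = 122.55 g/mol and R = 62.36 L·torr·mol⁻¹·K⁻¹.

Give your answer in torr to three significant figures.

15600 torr

n(KClO3) = 115 / 122.55 = 0.9384 mol
n(gas produced) = (3/2) × 0.9384 = 1.408 mol
P = nRT/V = 1.408 × 62.36 × 778 / 4.37 = 15630 torr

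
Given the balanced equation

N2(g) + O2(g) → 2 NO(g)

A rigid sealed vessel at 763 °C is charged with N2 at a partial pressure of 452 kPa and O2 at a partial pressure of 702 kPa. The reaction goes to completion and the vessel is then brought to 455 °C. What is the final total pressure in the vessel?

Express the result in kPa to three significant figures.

811 kPa

At constant V, partial pressures at 763 °C are proportional to moles, so apply stoichiometry directly to pressures.
P(O2) required for 452 kPa of N2 = (1/1) × 452 = 452.0 kPa; available 702 kPa, so N2 is limiting.
P(O2) remaining = 702 − (1/1) × 452 = 250.0 kPa
P(gaseous products) = (2)/1 × 452 = 904.0 kPa
P_total at 763 °C = 250.0 + 904.0 = 1154 kPa
Scaling to 455 °C: P = 1154 × 728.15/1036.15 = 811.0 kPa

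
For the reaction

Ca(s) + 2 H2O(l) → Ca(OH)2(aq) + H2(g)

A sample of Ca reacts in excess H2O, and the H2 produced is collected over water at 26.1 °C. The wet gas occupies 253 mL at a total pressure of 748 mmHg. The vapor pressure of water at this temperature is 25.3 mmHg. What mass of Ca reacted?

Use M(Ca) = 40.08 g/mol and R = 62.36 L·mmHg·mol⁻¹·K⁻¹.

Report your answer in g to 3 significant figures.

0.393 g

P(H2) = 748 − 25.3 = 722.7 mmHg
n(H2) = PV/RT = (722.7 × 0.2530) / (62.36 × 299.25) = 0.009798 mol
n(Ca) = (1/1) × 0.009798 = 0.009798 mol
m(Ca) = 0.009798 × 40.08 = 0.3927 g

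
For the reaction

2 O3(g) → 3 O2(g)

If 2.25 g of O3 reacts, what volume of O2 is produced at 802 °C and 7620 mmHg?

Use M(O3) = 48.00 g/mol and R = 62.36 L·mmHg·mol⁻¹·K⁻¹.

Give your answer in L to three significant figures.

0.619 L

n(O3) = 2.250 / 48.00 = 0.04688 mol
n(O2) = (3/2) × 0.04688 = 0.07032 mol
V = nRT/P = 0.07032 × 62.36 × 1075.15 / 7620 = 0.6187 L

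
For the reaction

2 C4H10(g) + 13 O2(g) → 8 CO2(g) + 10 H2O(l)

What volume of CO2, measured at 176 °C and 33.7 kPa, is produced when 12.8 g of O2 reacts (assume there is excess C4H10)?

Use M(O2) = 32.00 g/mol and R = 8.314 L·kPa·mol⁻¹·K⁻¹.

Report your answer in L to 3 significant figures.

n(O2) = 12.80 / 32.00 = 0.4000 mol
n(CO2) = (8/13) × 0.4000 = 0.2462 mol
V = nRT/P = 0.2462 × 8.314 × 449.15 / 33.7 = 27.28 L

27.3 L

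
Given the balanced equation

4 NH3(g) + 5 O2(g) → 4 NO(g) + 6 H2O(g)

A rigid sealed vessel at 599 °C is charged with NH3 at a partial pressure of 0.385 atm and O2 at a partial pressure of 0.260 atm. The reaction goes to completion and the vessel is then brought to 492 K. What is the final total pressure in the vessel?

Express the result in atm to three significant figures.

At constant V, partial pressures at 599 °C are proportional to moles, so apply stoichiometry directly to pressures.
P(O2) required for 0.385 atm of NH3 = (5/4) × 0.385 = 0.4813 atm; available 0.260 atm, so O2 is limiting.
P(NH3) remaining = 0.385 − (4/5) × 0.260 = 0.1770 atm
P(gaseous products) = (4+6)/5 × 0.260 = 0.5200 atm
P_total at 599 °C = 0.1770 + 0.5200 = 0.6970 atm
Scaling to 492 K: P = 0.6970 × 492/872.15 = 0.3932 atm

0.393 atm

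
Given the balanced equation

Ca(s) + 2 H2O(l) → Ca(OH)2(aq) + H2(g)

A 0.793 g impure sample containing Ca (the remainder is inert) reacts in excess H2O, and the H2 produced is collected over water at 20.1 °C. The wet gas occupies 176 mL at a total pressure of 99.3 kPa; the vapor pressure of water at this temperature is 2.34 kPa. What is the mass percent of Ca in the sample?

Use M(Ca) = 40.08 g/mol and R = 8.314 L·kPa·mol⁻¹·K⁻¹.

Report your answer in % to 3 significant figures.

P(H2) = 99.3 − 2.34 = 96.96 kPa
n(H2) = PV/RT = (96.96 × 0.1760) / (8.314 × 293.25) = 0.006999 mol
n(Ca) = (1/1) × 0.006999 = 0.006999 mol
m(Ca) = 0.006999 × 40.08 = 0.2805 g
%Ca = 0.2805 / 0.793 × 100 = 35.37%

35.4 %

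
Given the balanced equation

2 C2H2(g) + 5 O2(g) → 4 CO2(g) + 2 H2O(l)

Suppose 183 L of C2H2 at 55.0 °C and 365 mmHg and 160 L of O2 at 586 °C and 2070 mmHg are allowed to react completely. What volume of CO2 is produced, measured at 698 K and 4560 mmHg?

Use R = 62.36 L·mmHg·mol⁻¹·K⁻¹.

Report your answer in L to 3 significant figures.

47.2 L

n(C2H2) = PV/RT = (365 × 183) / (62.36 × 328.15) = 3.264 mol
n(O2) = PV/RT = (2070 × 160) / (62.36 × 859.15) = 6.182 mol
For 3.264 mol C2H2, stoichiometry requires (5/2) × 3.264 = 8.160 mol O2; 6.182 mol is available, so O2 is limiting.
n(CO2) = (4/5) × 6.182 = 4.946 mol
V(CO2) = nRT/P = 4.946 × 62.36 × 698 / 4560 = 47.21 L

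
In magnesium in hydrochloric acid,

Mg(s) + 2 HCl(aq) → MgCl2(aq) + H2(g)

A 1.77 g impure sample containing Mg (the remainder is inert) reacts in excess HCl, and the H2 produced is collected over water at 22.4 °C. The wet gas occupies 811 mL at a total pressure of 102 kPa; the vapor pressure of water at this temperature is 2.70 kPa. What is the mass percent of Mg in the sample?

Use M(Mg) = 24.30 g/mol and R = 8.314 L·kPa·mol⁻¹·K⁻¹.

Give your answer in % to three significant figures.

P(H2) = 102 − 2.70 = 99.30 kPa
n(H2) = PV/RT = (99.30 × 0.8110) / (8.314 × 295.55) = 0.03277 mol
n(Mg) = (1/1) × 0.03277 = 0.03277 mol
m(Mg) = 0.03277 × 24.30 = 0.7963 g
%Mg = 0.7963 / 1.77 × 100 = 44.99%

45.0 %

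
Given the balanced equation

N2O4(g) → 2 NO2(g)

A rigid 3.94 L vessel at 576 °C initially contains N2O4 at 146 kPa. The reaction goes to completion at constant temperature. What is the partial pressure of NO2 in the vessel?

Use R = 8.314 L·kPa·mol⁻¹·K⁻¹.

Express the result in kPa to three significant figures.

292 kPa

n(N2O4)₀ = PV/RT = (146 × 3.94) / (8.314 × 849.15) = 0.08148 mol
n(NO2) = (2/1) × 0.08148 = 0.1630 mol
P(NO2) = nRT/V = 0.1630 × 8.314 × 849.15 / 3.94 = 292.1 kPa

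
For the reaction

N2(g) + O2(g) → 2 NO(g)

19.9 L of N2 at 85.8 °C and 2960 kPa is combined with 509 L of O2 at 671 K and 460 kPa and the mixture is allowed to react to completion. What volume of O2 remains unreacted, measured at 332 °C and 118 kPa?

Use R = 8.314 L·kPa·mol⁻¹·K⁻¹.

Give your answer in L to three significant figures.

n(N2) = PV/RT = (2960 × 19.9) / (8.314 × 358.95) = 19.74 mol
n(O2) = PV/RT = (460 × 509) / (8.314 × 671) = 41.97 mol
For 19.74 mol N2, stoichiometry requires (1/1) × 19.74 = 19.74 mol O2; 41.97 mol is available, so N2 is limiting.
n(O2) consumed = (1/1) × 19.74 = 19.74 mol; remaining = 41.97 − 19.74 = 22.23 mol
V(O2) = nRT/P = 22.23 × 8.314 × 605.15 / 118 = 947.8 L

948 L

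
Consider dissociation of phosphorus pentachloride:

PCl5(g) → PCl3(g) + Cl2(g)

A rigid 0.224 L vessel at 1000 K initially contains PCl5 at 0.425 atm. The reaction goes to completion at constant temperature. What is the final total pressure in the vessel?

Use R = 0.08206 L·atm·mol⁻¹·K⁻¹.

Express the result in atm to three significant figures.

At constant T and V, P ∝ n(gas): 1 mol gas → 2 mol gas.
P_final = (2/1) × 0.425 = 0.8500 atm

0.850 atm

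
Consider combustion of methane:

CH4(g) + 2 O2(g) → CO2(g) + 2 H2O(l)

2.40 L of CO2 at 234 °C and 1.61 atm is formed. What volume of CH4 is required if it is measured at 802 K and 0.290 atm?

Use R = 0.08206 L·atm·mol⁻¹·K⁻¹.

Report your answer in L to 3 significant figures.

21.1 L

n(CO2) = PV/RT = (1.61 × 2.40) / (0.08206 × 507.15) = 0.09285 mol
n(CH4) = (1/1) × 0.09285 = 0.09285 mol
V = nRT/P = 0.09285 × 0.08206 × 802 / 0.290 = 21.07 L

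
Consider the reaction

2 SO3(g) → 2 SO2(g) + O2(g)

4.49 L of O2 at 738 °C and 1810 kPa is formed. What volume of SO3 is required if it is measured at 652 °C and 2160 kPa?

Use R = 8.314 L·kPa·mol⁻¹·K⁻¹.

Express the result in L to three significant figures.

6.88 L

n(O2) = PV/RT = (1810 × 4.49) / (8.314 × 1011.15) = 0.9667 mol
n(SO3) = (2/1) × 0.9667 = 1.933 mol
V = nRT/P = 1.933 × 8.314 × 925.15 / 2160 = 6.883 L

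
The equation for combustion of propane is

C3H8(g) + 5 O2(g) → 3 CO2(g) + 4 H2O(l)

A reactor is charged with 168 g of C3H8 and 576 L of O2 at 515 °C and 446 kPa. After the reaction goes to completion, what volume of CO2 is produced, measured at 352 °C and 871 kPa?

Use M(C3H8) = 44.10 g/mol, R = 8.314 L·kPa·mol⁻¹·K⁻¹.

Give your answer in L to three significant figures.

n(C3H8) = 168 / 44.10 = 3.810 mol
n(O2) = PV/RT = (446 × 576) / (8.314 × 788.15) = 39.20 mol
For 3.810 mol C3H8, stoichiometry requires (5/1) × 3.810 = 19.05 mol O2; 39.20 mol is available, so C3H8 is limiting.
n(CO2) = (3/1) × 3.810 = 11.43 mol
V(CO2) = nRT/P = 11.43 × 8.314 × 625.15 / 871 = 68.21 L

68.2 L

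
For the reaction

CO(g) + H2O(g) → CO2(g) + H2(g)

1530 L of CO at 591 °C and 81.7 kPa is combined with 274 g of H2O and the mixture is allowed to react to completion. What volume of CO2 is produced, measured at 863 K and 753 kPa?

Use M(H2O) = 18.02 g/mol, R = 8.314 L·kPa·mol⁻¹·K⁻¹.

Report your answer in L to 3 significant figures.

n(CO) = PV/RT = (81.7 × 1530) / (8.314 × 864.15) = 17.40 mol
n(H2O) = 274 / 18.02 = 15.21 mol
For 17.40 mol CO, stoichiometry requires (1/1) × 17.40 = 17.40 mol H2O; 15.21 mol is available, so H2O is limiting.
n(CO2) = (1/1) × 15.21 = 15.21 mol
V(CO2) = nRT/P = 15.21 × 8.314 × 863 / 753 = 144.9 L

145 L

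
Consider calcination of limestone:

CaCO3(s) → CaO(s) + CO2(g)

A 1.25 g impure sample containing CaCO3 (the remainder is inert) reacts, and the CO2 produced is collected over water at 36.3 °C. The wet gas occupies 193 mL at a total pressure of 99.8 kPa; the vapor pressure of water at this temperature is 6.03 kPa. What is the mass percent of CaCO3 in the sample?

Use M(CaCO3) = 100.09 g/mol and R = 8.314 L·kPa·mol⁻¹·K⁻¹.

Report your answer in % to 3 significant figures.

P(CO2) = 99.8 − 6.03 = 93.77 kPa
n(CO2) = PV/RT = (93.77 × 0.1930) / (8.314 × 309.45) = 0.007034 mol
n(CaCO3) = (1/1) × 0.007034 = 0.007034 mol
m(CaCO3) = 0.007034 × 100.09 = 0.7040 g
%CaCO3 = 0.7040 / 1.25 × 100 = 56.32%

56.3 %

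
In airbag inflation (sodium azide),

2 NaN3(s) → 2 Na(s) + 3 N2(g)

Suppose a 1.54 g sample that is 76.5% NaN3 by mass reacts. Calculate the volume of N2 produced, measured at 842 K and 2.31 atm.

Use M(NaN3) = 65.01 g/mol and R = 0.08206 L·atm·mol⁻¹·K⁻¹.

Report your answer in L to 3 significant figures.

mass of NaN3 = 1.54 × 76.5/100 = 1.178 g
n(NaN3) = 1.178 / 65.01 = 0.01812 mol
n(N2) = (3/2) × 0.01812 = 0.02718 mol
V = nRT/P = 0.02718 × 0.08206 × 842 / 2.31 = 0.8130 L

0.813 L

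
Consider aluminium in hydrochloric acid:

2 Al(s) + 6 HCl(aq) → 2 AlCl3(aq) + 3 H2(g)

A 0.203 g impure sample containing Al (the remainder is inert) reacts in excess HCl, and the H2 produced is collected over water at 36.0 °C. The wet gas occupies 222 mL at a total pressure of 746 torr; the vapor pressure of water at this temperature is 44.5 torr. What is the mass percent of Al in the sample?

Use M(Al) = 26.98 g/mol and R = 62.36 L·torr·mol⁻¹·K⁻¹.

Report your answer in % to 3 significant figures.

P(H2) = 746 − 44.5 = 701.5 torr
n(H2) = PV/RT = (701.5 × 0.2220) / (62.36 × 309.15) = 0.008078 mol
n(Al) = (2/3) × 0.008078 = 0.005385 mol
m(Al) = 0.005385 × 26.98 = 0.1453 g
%Al = 0.1453 / 0.203 × 100 = 71.58%

71.6 %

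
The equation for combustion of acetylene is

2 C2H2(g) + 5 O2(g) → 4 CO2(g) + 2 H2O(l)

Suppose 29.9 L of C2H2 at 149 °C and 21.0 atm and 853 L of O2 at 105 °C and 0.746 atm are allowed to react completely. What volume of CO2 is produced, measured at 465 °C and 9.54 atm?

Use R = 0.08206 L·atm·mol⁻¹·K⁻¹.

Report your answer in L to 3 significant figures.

n(C2H2) = PV/RT = (21.0 × 29.9) / (0.08206 × 422.15) = 18.13 mol
n(O2) = PV/RT = (0.746 × 853) / (0.08206 × 378.15) = 20.51 mol
For 18.13 mol C2H2, stoichiometry requires (5/2) × 18.13 = 45.32 mol O2; 20.51 mol is available, so O2 is limiting.
n(CO2) = (4/5) × 20.51 = 16.41 mol
V(CO2) = nRT/P = 16.41 × 0.08206 × 738.15 / 9.54 = 104.2 L

104 L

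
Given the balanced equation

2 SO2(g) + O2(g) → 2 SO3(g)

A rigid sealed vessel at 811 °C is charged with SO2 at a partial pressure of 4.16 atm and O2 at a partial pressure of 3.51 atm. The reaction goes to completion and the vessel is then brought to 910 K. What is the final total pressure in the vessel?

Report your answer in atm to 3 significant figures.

4.69 atm

With V and T fixed, P_i ∝ n_i, so the mole ratios apply directly to partial pressures at 811 °C.
P(O2) required for 4.16 atm of SO2 = (1/2) × 4.16 = 2.080 atm; available 3.51 atm, so SO2 is limiting.
P(O2) remaining = 3.51 − (1/2) × 4.16 = 1.430 atm
P(gaseous products) = (2)/2 × 4.16 = 4.160 atm
P_total at 811 °C = 1.430 + 4.160 = 5.590 atm
Scaling to 910 K: P = 5.590 × 910/1084.15 = 4.692 atm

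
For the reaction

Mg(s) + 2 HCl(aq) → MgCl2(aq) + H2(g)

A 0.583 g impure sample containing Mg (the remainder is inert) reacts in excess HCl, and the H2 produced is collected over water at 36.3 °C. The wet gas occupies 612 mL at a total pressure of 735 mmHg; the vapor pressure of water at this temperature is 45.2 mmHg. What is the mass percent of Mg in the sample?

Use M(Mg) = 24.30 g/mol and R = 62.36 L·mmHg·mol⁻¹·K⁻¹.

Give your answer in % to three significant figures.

91.2 %

P(H2) = 735 − 45.2 = 689.8 mmHg
n(H2) = PV/RT = (689.8 × 0.6120) / (62.36 × 309.45) = 0.02188 mol
n(Mg) = (1/1) × 0.02188 = 0.02188 mol
m(Mg) = 0.02188 × 24.30 = 0.5317 g
%Mg = 0.5317 / 0.583 × 100 = 91.20%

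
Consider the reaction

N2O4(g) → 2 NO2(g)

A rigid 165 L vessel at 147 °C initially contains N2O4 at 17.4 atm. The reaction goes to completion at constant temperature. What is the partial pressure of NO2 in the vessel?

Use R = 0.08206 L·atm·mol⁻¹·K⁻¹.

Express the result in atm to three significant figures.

n(N2O4)₀ = PV/RT = (17.4 × 165) / (0.08206 × 420.15) = 83.27 mol
n(NO2) = (2/1) × 83.27 = 166.5 mol
P(NO2) = nRT/V = 166.5 × 0.08206 × 420.15 / 165 = 34.79 atm

34.8 atm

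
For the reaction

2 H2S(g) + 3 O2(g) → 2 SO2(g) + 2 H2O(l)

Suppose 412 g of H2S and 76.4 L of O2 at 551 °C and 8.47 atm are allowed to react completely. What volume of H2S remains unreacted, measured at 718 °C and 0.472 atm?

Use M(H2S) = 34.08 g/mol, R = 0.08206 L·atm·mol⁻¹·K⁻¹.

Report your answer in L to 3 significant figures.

984 L

n(H2S) = 412 / 34.08 = 12.09 mol
n(O2) = PV/RT = (8.47 × 76.4) / (0.08206 × 824.15) = 9.568 mol
For 12.09 mol H2S, stoichiometry requires (3/2) × 12.09 = 18.13 mol O2; 9.568 mol is available, so O2 is limiting.
n(H2S) consumed = (2/3) × 9.568 = 6.379 mol; remaining = 12.09 − 6.379 = 5.711 mol
V(H2S) = nRT/P = 5.711 × 0.08206 × 991.15 / 0.472 = 984.1 L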